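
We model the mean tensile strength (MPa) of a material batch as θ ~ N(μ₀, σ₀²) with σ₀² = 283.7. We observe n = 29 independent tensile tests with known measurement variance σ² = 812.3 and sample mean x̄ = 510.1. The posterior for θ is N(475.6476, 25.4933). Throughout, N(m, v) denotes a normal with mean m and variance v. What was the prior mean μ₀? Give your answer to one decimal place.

μ₀ = 126.7

With known observation variance, the Normal–Normal posterior has precision τ_n = τ₀ + n/σ² and mean μ_n = (τ₀μ₀ + (n/σ²)x̄)/τ_n.
Here τ₀ = 1/283.7 = 0.003525 and τ_data = 29/812.3 = 0.035701, so τ_n = 0.039226.
Rearranging for μ₀: μ₀ = (μ_n·τ_n − τ_data·x̄)/τ₀ = (475.6476·0.039226 − 0.035701·510.1) / 0.003525 = 0.446673/0.003525 ≈ 126.7.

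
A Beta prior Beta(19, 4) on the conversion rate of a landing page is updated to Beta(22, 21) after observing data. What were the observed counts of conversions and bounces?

Under Beta–binomial conjugacy the posterior parameters are (a+s, b+f).
So s = 22 − 19 = 3 and f = 21 − 4 = 17.

3 conversions and 17 bounces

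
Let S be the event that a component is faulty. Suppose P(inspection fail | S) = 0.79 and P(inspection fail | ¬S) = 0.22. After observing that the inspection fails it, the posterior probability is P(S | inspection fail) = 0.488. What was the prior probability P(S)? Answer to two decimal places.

In odds form, posterior odds = prior odds × likelihood ratio, so prior odds = posterior odds ÷ LR.
Posterior odds = 0.488/(1−0.488) = 0.9531. LR = 0.79/0.22 = 3.5909.
Prior odds = 0.9531/3.5909 = 0.2654, so P(S) = 0.2654/(1+0.2654) ≈ 0.21.

P(S) = 0.21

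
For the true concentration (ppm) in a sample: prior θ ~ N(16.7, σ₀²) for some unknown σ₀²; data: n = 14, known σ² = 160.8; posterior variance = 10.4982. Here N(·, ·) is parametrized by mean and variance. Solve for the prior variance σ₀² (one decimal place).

Posterior precision equals prior precision plus data precision: 1/σ_n² = 1/σ₀² + n/σ².
So 1/σ₀² = 1/10.4982 − 14/160.8 = 0.095254 − 0.087065 = 0.008189.
Hence σ₀² = 1/0.008189 ≈ 122.1.

σ₀² = 122.1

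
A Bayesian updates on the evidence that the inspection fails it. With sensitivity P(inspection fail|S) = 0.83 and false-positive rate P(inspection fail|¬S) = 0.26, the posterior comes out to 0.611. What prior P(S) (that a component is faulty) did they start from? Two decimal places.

P(S) = 0.33

In odds form, posterior odds = prior odds × likelihood ratio, so prior odds = posterior odds ÷ LR.
Posterior odds = 0.611/(1−0.611) = 1.5707. LR = 0.83/0.26 = 3.1923.
Prior odds = 1.5707/3.1923 = 0.4920, so P(S) = 0.4920/(1+0.4920) ≈ 0.33.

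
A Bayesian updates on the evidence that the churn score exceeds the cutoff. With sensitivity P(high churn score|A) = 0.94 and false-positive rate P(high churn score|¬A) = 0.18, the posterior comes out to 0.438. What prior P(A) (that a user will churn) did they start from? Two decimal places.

In odds form, posterior odds = prior odds × likelihood ratio, so prior odds = posterior odds ÷ LR.
Posterior odds = 0.438/(1−0.438) = 0.7794. LR = 0.94/0.18 = 5.2222.
Prior odds = 0.7794/5.2222 = 0.1492, so P(A) = 0.1492/(1+0.1492) ≈ 0.13.

P(A) = 0.13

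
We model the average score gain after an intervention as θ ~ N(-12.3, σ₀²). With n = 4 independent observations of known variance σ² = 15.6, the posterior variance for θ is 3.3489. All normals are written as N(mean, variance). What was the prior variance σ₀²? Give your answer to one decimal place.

For the Normal–Normal model with known σ², precisions add: τ_n = τ₀ + n/σ².
So 1/σ₀² = 1/3.3489 − 4/15.6 = 0.298606 − 0.256410 = 0.042196.
Hence σ₀² = 1/0.042196 ≈ 23.7.

σ₀² = 23.7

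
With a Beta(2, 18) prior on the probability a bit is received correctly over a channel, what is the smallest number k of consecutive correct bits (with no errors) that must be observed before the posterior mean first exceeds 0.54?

k = 20

After k correct bits and 0 errors the posterior is Beta(2+k, 18), with mean (2+k)/(2+18+k).
Set (2+k)/(20+k) > 0.54 and solve: k > (0.54·20 − 2)/(1 − 0.54) = 19.130.
The smallest integer exceeding 19.130 is 20, and checking k=20: (22)/(40) = 0.5500 > 0.54.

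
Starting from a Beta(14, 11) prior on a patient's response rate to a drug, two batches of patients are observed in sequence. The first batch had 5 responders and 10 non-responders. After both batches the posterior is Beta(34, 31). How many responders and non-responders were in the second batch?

Sequential conjugate updates are equivalent to a single update on the pooled data, so total successes = posterior α − prior α and total failures = posterior β − prior β.
Total across both batches: 34−14=20 responders, 31−11=20 non-responders.
Subtract the first batch: 20−5=15 responders and 20−10=10 non-responders.

15 responders and 10 non-responders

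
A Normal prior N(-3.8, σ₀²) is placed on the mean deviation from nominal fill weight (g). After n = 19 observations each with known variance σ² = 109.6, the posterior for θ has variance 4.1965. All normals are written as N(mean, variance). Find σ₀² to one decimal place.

Posterior precision equals prior precision plus data precision: 1/σ_n² = 1/σ₀² + n/σ².
So 1/σ₀² = 1/4.1965 − 19/109.6 = 0.238294 − 0.173358 = 0.064936.
Hence σ₀² = 1/0.064936 ≈ 15.4.

σ₀² = 15.4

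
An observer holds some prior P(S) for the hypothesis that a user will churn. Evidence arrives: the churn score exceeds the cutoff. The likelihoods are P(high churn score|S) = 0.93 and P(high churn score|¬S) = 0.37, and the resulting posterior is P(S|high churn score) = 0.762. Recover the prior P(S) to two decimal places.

Bayes' rule in odds form gives O(S|E) = O(S)·[P(E|S)/P(E|¬S)], hence O(S) = O(S|E)/LR.
Posterior odds = 0.762/(1−0.762) = 3.2017. LR = 0.93/0.37 = 2.5135.
Prior odds = 3.2017/2.5135 = 1.2738, so P(S) = 1.2738/(1+1.2738) ≈ 0.56.

P(S) = 0.56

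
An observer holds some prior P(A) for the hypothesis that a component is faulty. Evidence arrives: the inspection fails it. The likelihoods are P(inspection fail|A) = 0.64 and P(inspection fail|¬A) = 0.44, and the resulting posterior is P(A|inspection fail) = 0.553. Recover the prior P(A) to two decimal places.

P(A) = 0.46

In odds form, posterior odds = prior odds × likelihood ratio, so prior odds = posterior odds ÷ LR.
Posterior odds = 0.553/(1−0.553) = 1.2371. LR = 0.64/0.44 = 1.4545.
Prior odds = 1.2371/1.4545 = 0.8505, so P(A) = 0.8505/(1+0.8505) ≈ 0.46.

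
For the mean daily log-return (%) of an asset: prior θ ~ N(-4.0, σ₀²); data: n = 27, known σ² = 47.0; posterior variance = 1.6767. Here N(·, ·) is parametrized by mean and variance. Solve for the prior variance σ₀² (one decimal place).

σ₀² = 45.6

Posterior precision equals prior precision plus data precision: 1/σ_n² = 1/σ₀² + n/σ².
So 1/σ₀² = 1/1.6767 − 27/47.0 = 0.596410 − 0.574468 = 0.021942.
Hence σ₀² = 1/0.021942 ≈ 45.6.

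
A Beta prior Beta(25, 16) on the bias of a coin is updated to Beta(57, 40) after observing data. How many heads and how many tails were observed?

Beta is conjugate to the binomial likelihood: posterior = Beta(a+s, b+f).
So s = 57 − 25 = 32 and f = 40 − 16 = 24.

32 heads and 24 tails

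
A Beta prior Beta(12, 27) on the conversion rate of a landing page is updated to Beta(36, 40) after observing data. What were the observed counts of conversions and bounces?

Beta is conjugate to the binomial likelihood: posterior = Beta(α+s, β+f).
So s = 36 − 12 = 24 and f = 40 − 27 = 13.

24 conversions and 13 bounces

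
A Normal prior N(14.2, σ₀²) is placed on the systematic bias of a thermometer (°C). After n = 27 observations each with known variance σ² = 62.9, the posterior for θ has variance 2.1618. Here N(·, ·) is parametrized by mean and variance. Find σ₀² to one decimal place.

σ₀² = 30.0

Posterior precision equals prior precision plus data precision: 1/σ_n² = 1/σ₀² + n/σ².
So 1/σ₀² = 1/2.1618 − 27/62.9 = 0.462577 − 0.429253 = 0.033324.
Hence σ₀² = 1/0.033324 ≈ 30.0.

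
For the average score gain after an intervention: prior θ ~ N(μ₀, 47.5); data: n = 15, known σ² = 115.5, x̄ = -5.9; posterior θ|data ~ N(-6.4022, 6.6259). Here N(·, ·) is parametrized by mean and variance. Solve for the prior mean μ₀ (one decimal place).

μ₀ = -9.5

With known observation variance, the Normal–Normal posterior has precision τ_n = τ₀ + n/σ² and mean μ_n = (τ₀μ₀ + (n/σ²)x̄)/τ_n.
Here τ₀ = 1/47.5 = 0.021053 and τ_data = 15/115.5 = 0.129870, so τ_n = 0.150923.
Rearranging for μ₀: μ₀ = (μ_n·τ_n − τ_data·x̄)/τ₀ = (-6.4022·0.150923 − 0.129870·-5.9) / 0.021053 = -0.200006/0.021053 ≈ -9.5.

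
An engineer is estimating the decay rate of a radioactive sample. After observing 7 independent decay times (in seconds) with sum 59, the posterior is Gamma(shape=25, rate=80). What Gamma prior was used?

For an exponential likelihood with a Gamma(α, β) prior on the rate, n observations with total T give posterior Gamma(α+n, β+T).
So α = 25 − 7 = 18 and β = 80 − 59 = 21.

Gamma(shape=18, rate=21)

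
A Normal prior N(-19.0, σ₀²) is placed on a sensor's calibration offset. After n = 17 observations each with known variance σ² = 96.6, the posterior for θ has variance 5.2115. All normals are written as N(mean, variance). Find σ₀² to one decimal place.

Posterior precision equals prior precision plus data precision: 1/σ_n² = 1/σ₀² + n/σ².
So 1/σ₀² = 1/5.2115 − 17/96.6 = 0.191883 − 0.175983 = 0.015900.
Hence σ₀² = 1/0.015900 ≈ 62.9.

σ₀² = 62.9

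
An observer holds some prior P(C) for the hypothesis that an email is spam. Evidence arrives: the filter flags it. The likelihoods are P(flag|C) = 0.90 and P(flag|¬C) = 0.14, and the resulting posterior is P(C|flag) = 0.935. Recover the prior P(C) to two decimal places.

P(C) = 0.69

Bayes' rule in odds form gives O(C|E) = O(C)·[P(E|C)/P(E|¬C)], hence O(C) = O(C|E)/LR.
Posterior odds = 0.935/(1−0.935) = 14.3846. LR = 0.90/0.14 = 6.4286.
Prior odds = 14.3846/6.4286 = 2.2376, so P(C) = 2.2376/(1+2.2376) ≈ 0.69.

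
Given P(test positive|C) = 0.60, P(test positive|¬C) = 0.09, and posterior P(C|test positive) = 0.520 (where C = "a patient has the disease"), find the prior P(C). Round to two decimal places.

Bayes' rule in odds form gives O(C|E) = O(C)·[P(E|C)/P(E|¬C)], hence O(C) = O(C|E)/LR.
Posterior odds = 0.520/(1−0.520) = 1.0833. LR = 0.60/0.09 = 6.6667.
Prior odds = 1.0833/6.6667 = 0.1625, so P(C) = 0.1625/(1+0.1625) ≈ 0.14.

P(C) = 0.14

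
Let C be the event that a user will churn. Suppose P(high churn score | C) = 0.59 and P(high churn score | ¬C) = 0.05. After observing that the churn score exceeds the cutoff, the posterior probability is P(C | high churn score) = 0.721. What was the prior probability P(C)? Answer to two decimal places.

Bayes' rule in odds form gives O(C|E) = O(C)·[P(E|C)/P(E|¬C)], hence O(C) = O(C|E)/LR.
Posterior odds = 0.721/(1−0.721) = 2.5842. LR = 0.59/0.05 = 11.8000.
Prior odds = 2.5842/11.8000 = 0.2190, so P(C) = 0.2190/(1+0.2190) ≈ 0.18.

P(C) = 0.18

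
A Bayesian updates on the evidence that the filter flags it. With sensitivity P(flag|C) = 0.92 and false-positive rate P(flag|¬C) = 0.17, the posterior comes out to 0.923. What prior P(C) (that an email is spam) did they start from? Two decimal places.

P(C) = 0.69

Bayes' rule in odds form gives O(C|E) = O(C)·[P(E|C)/P(E|¬C)], hence O(C) = O(C|E)/LR.
Posterior odds = 0.923/(1−0.923) = 11.9870. LR = 0.92/0.17 = 5.4118.
Prior odds = 11.9870/5.4118 = 2.2150, so P(C) = 2.2150/(1+2.2150) ≈ 0.69.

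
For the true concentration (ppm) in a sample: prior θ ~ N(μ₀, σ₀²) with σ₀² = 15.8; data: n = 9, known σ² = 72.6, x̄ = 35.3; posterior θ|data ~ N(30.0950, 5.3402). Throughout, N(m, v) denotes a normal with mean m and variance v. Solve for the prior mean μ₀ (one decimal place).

μ₀ = 19.9

The posterior mean is a precision-weighted average: μ_n = (τ₀μ₀ + τ_data·x̄)/(τ₀+τ_data), with τ₀=1/σ₀² and τ_data=n/σ².
Here τ₀ = 1/15.8 = 0.063291 and τ_data = 9/72.6 = 0.123967, so τ_n = 0.187258.
Rearranging for μ₀: μ₀ = (μ_n·τ_n − τ_data·x̄)/τ₀ = (30.0950·0.187258 − 0.123967·35.3) / 0.063291 = 1.259494/0.063291 ≈ 19.9.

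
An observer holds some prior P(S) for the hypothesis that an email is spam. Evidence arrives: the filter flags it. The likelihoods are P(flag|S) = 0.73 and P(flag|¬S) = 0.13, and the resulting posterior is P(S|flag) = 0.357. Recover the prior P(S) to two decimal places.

In odds form, posterior odds = prior odds × likelihood ratio, so prior odds = posterior odds ÷ LR.
Posterior odds = 0.357/(1−0.357) = 0.5552. LR = 0.73/0.13 = 5.6154.
Prior odds = 0.5552/5.6154 = 0.0989, so P(S) = 0.0989/(1+0.0989) ≈ 0.09.

P(S) = 0.09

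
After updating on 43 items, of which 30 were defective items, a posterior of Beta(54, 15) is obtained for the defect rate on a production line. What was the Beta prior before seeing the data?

Beta(24, 2)

Under Beta–binomial conjugacy the posterior parameters are (α+s, β+f).
Subtract the data counts: 54−30=24, 15−13=2.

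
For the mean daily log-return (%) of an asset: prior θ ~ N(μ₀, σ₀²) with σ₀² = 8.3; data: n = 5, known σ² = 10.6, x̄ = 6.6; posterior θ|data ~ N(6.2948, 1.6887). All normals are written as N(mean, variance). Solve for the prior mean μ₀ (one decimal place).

The posterior mean is a precision-weighted average: μ_n = (τ₀μ₀ + τ_data·x̄)/(τ₀+τ_data), with τ₀=1/σ₀² and τ_data=n/σ².
Here τ₀ = 1/8.3 = 0.120482 and τ_data = 5/10.6 = 0.471698, so τ_n = 0.592180.
Rearranging for μ₀: μ₀ = (μ_n·τ_n − τ_data·x̄)/τ₀ = (6.2948·0.592180 − 0.471698·6.6) / 0.120482 = 0.614448/0.120482 ≈ 5.1.

μ₀ = 5.1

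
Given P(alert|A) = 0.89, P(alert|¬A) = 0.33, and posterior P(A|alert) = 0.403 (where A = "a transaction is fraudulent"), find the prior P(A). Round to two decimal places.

P(A) = 0.20

In odds form, posterior odds = prior odds × likelihood ratio, so prior odds = posterior odds ÷ LR.
Posterior odds = 0.403/(1−0.403) = 0.6750. LR = 0.89/0.33 = 2.6970.
Prior odds = 0.6750/2.6970 = 0.2503, so P(A) = 0.2503/(1+0.2503) ≈ 0.20.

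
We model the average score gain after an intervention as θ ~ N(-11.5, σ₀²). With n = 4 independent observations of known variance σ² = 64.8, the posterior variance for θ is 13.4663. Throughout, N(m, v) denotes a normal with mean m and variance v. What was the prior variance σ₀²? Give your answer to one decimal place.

σ₀² = 79.8

For the Normal–Normal model with known σ², precisions add: τ_n = τ₀ + n/σ².
So 1/σ₀² = 1/13.4663 − 4/64.8 = 0.074259 − 0.061728 = 0.012531.
Hence σ₀² = 1/0.012531 ≈ 79.8.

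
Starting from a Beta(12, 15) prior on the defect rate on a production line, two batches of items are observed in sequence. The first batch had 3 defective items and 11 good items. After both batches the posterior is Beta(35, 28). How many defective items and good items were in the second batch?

20 defective items and 2 good items

Because Beta–binomial updating is additive in the counts, the combined data contributed (α_post−α_prior, β_post−β_prior) successes and failures.
Total across both batches: 35−12=23 defective items, 28−15=13 good items.
Subtract the first batch: 23−3=20 defective items and 13−11=2 good items.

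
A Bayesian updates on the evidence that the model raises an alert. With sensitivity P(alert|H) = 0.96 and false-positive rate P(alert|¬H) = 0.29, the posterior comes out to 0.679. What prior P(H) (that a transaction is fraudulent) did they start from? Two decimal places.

P(H) = 0.39

Bayes' rule in odds form gives O(H|E) = O(H)·[P(E|H)/P(E|¬H)], hence O(H) = O(H|E)/LR.
Posterior odds = 0.679/(1−0.679) = 2.1153. LR = 0.96/0.29 = 3.3103.
Prior odds = 2.1153/3.3103 = 0.6390, so P(H) = 0.6390/(1+0.6390) ≈ 0.39.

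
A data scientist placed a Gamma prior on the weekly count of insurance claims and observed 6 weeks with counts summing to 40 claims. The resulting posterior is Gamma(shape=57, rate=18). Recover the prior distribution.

Gamma(shape=17, rate=12)

Gamma–Poisson conjugacy: posterior shape = α + Σxᵢ, posterior rate = β + n.
So α = 57 − 40 = 17 and β = 18 − 6 = 12.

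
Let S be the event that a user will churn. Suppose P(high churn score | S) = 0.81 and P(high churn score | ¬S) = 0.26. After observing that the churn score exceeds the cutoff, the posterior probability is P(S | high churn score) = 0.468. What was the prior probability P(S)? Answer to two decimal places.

In odds form, posterior odds = prior odds × likelihood ratio, so prior odds = posterior odds ÷ LR.
Posterior odds = 0.468/(1−0.468) = 0.8797. LR = 0.81/0.26 = 3.1154.
Prior odds = 0.8797/3.1154 = 0.2824, so P(S) = 0.2824/(1+0.2824) ≈ 0.22.

P(S) = 0.22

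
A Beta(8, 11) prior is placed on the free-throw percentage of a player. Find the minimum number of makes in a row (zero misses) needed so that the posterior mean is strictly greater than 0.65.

After k makes and 0 misses the posterior is Beta(8+k, 11), with mean (8+k)/(8+11+k).
Set (8+k)/(19+k) > 0.65 and solve: k > (0.65·19 − 8)/(1 − 0.65) = 12.429.
The smallest integer exceeding 12.429 is 13, and checking k=13: (21)/(32) = 0.6562 > 0.65.

k = 13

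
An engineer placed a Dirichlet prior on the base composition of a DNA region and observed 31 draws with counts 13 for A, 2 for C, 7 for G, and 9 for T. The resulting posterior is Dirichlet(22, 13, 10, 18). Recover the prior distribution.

For a Dirichlet(α) prior with multinomial counts c, the posterior is Dirichlet(α + c) componentwise.
Subtract each count from the matching posterior parameter: 22−13=9, 13−2=11, 10−7=3, 18−9=9.

Dirichlet(9, 11, 3, 9)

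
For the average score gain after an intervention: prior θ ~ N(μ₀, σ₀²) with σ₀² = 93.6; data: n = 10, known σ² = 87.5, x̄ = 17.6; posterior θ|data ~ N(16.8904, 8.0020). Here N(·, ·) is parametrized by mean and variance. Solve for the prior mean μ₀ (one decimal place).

With known observation variance, the Normal–Normal posterior has precision τ_n = τ₀ + n/σ² and mean μ_n = (τ₀μ₀ + (n/σ²)x̄)/τ_n.
Here τ₀ = 1/93.6 = 0.010684 and τ_data = 10/87.5 = 0.114286, so τ_n = 0.124970.
Rearranging for μ₀: μ₀ = (μ_n·τ_n − τ_data·x̄)/τ₀ = (16.8904·0.124970 − 0.114286·17.6) / 0.010684 = 0.099360/0.010684 ≈ 9.3.

μ₀ = 9.3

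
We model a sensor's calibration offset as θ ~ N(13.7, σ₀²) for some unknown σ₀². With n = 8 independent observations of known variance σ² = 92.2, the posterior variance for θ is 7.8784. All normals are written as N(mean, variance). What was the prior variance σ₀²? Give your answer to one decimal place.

σ₀² = 24.9

For the Normal–Normal model with known σ², precisions add: τ_n = τ₀ + n/σ².
So 1/σ₀² = 1/7.8784 − 8/92.2 = 0.126929 − 0.086768 = 0.040161.
Hence σ₀² = 1/0.040161 ≈ 24.9.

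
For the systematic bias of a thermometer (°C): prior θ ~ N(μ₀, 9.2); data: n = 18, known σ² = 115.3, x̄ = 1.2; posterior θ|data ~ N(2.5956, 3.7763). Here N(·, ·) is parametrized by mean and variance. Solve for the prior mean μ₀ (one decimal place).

The posterior mean is a precision-weighted average: μ_n = (τ₀μ₀ + τ_data·x̄)/(τ₀+τ_data), with τ₀=1/σ₀² and τ_data=n/σ².
Here τ₀ = 1/9.2 = 0.108696 and τ_data = 18/115.3 = 0.156114, so τ_n = 0.264810.
Rearranging for μ₀: μ₀ = (μ_n·τ_n − τ_data·x̄)/τ₀ = (2.5956·0.264810 − 0.156114·1.2) / 0.108696 = 0.500004/0.108696 ≈ 4.6.

μ₀ = 4.6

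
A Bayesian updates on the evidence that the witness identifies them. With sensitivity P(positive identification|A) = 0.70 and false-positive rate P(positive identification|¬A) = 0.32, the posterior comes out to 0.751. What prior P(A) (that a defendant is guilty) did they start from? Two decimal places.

P(A) = 0.58

Bayes' rule in odds form gives O(A|E) = O(A)·[P(E|A)/P(E|¬A)], hence O(A) = O(A|E)/LR.
Posterior odds = 0.751/(1−0.751) = 3.0161. LR = 0.70/0.32 = 2.1875.
Prior odds = 3.0161/2.1875 = 1.3788, so P(A) = 1.3788/(1+1.3788) ≈ 0.58.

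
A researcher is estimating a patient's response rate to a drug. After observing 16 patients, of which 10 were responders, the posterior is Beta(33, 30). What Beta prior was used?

Beta(23, 24)

Under Beta–binomial conjugacy the posterior parameters are (α+s, β+f).
So α = 33 − 10 = 23 and β = 30 − 6 = 24.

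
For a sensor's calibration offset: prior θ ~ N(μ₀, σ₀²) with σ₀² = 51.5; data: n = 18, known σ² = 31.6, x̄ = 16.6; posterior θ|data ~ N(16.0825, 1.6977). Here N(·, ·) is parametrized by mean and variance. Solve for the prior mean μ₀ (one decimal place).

The posterior mean is a precision-weighted average: μ_n = (τ₀μ₀ + τ_data·x̄)/(τ₀+τ_data), with τ₀=1/σ₀² and τ_data=n/σ².
Here τ₀ = 1/51.5 = 0.019417 and τ_data = 18/31.6 = 0.569620, so τ_n = 0.589037.
Rearranging for μ₀: μ₀ = (μ_n·τ_n − τ_data·x̄)/τ₀ = (16.0825·0.589037 − 0.569620·16.6) / 0.019417 = 0.017496/0.019417 ≈ 0.9.

μ₀ = 0.9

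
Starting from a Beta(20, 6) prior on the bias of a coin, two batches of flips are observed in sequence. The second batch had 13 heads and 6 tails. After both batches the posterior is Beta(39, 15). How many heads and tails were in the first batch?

Sequential conjugate updates are equivalent to a single update on the pooled data, so total successes = posterior α − prior α and total failures = posterior β − prior β.
Total across both batches: 39−20=19 heads, 15−6=9 tails.
Subtract the second batch: 19−13=6 heads and 9−6=3 tails.

6 heads and 3 tails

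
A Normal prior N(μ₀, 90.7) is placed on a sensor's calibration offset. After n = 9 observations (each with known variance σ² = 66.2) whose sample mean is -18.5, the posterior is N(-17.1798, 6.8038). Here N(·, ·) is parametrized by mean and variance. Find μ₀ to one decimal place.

The posterior mean is a precision-weighted average: μ_n = (τ₀μ₀ + τ_data·x̄)/(τ₀+τ_data), with τ₀=1/σ₀² and τ_data=n/σ².
Here τ₀ = 1/90.7 = 0.011025 and τ_data = 9/66.2 = 0.135952, so τ_n = 0.146977.
Rearranging for μ₀: μ₀ = (μ_n·τ_n − τ_data·x̄)/τ₀ = (-17.1798·0.146977 − 0.135952·-18.5) / 0.011025 = -0.009923/0.011025 ≈ -0.9.

μ₀ = -0.9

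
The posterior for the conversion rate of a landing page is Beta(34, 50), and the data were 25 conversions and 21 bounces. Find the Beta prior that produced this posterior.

A Beta(α, β) prior with s successes and f failures in binomial data gives a Beta(α+s, β+f) posterior.
So α = 34 − 25 = 9 and β = 50 − 21 = 29.

Beta(9, 29)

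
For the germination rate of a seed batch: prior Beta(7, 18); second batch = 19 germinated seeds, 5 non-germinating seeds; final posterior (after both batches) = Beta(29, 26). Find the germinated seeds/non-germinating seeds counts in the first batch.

3 germinated seeds and 3 non-germinating seeds

Because Beta–binomial updating is additive in the counts, the combined data contributed (α_post−α_prior, β_post−β_prior) successes and failures.
Total across both batches: 29−7=22 germinated seeds, 26−18=8 non-germinating seeds.
Subtract the second batch: 22−19=3 germinated seeds and 8−5=3 non-germinating seeds.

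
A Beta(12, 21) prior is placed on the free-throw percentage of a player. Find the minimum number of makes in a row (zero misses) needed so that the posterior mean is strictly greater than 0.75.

k = 52

After k makes and 0 misses the posterior is Beta(12+k, 21), with mean (12+k)/(12+21+k).
Set (12+k)/(33+k) > 0.75 and solve: k > (0.75·33 − 12)/(1 − 0.75) = 51.000.
The smallest integer exceeding 51.000 is 52.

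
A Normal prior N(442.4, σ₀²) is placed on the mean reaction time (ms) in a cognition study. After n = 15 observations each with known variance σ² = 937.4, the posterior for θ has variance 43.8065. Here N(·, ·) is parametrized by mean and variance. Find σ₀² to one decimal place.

σ₀² = 146.5

For the Normal–Normal model with known σ², precisions add: τ_n = τ₀ + n/σ².
So 1/σ₀² = 1/43.8065 − 15/937.4 = 0.022828 − 0.016002 = 0.006826.
Hence σ₀² = 1/0.006826 ≈ 146.5.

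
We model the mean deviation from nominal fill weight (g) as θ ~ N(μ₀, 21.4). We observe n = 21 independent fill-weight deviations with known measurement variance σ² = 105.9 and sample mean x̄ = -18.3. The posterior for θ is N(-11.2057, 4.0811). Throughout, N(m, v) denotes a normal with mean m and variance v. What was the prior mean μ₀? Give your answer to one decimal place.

μ₀ = 18.9

The posterior mean is a precision-weighted average: μ_n = (τ₀μ₀ + τ_data·x̄)/(τ₀+τ_data), with τ₀=1/σ₀² and τ_data=n/σ².
Here τ₀ = 1/21.4 = 0.046729 and τ_data = 21/105.9 = 0.198300, so τ_n = 0.245029.
Rearranging for μ₀: μ₀ = (μ_n·τ_n − τ_data·x̄)/τ₀ = (-11.2057·0.245029 − 0.198300·-18.3) / 0.046729 = 0.883169/0.046729 ≈ 18.9.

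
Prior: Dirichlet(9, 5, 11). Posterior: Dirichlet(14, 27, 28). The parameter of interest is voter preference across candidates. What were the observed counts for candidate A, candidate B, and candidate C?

For a Dirichlet(α) prior with multinomial counts c, the posterior is Dirichlet(α + c) componentwise.
Counts are posterior − prior componentwise: 14−9=5, 27−5=22, 28−11=17.

counts (5, 22, 17)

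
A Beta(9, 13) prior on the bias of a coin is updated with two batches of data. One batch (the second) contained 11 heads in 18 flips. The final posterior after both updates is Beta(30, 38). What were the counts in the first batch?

10 heads and 18 tails

Because Beta–binomial updating is additive in the counts, the combined data contributed (α_post−α_prior, β_post−β_prior) successes and failures.
Total across both batches: 30−9=21 heads, 38−13=25 tails.
Subtract the second batch: 21−11=10 heads and 25−7=18 tails.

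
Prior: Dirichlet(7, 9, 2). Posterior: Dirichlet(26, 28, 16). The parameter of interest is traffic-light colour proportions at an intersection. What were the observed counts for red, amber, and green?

For a Dirichlet(α) prior with multinomial counts c, the posterior is Dirichlet(α + c) componentwise.
Counts are posterior − prior componentwise: 26−7=19, 28−9=19, 16−2=14.

counts (19, 19, 14)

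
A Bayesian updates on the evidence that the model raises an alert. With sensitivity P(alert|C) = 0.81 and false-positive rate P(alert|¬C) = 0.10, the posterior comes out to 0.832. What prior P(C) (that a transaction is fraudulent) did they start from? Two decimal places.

In odds form, posterior odds = prior odds × likelihood ratio, so prior odds = posterior odds ÷ LR.
Posterior odds = 0.832/(1−0.832) = 4.9524. LR = 0.81/0.10 = 8.1000.
Prior odds = 4.9524/8.1000 = 0.6114, so P(C) = 0.6114/(1+0.6114) ≈ 0.38.

P(C) = 0.38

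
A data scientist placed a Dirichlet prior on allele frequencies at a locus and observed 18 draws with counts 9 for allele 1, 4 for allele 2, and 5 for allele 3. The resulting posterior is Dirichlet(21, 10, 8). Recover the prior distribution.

For a Dirichlet(α) prior with multinomial counts c, the posterior is Dirichlet(α + c) componentwise.
Subtract each count from the matching posterior parameter: 21−9=12, 10−4=6, 8−5=3.

Dirichlet(12, 6, 3)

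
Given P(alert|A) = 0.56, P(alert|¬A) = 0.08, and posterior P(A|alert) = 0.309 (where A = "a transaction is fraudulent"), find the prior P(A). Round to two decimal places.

P(A) = 0.06

Bayes' rule in odds form gives O(A|E) = O(A)·[P(E|A)/P(E|¬A)], hence O(A) = O(A|E)/LR.
Posterior odds = 0.309/(1−0.309) = 0.4472. LR = 0.56/0.08 = 7.0000.
Prior odds = 0.4472/7.0000 = 0.0639, so P(A) = 0.0639/(1+0.0639) ≈ 0.06.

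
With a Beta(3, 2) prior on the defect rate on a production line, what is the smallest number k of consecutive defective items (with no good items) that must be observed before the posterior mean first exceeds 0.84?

After k defective items and 0 good items the posterior is Beta(3+k, 2), with mean (3+k)/(3+2+k).
Set (3+k)/(5+k) > 0.84 and solve: k > (0.84·5 − 3)/(1 − 0.84) = 7.500.
The smallest integer exceeding 7.500 is 8, and checking k=8: (11)/(13) = 0.8462 > 0.84.

k = 8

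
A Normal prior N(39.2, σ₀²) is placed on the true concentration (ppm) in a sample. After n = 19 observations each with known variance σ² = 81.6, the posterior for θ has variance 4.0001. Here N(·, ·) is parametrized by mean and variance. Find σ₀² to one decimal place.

σ₀² = 58.3

Posterior precision equals prior precision plus data precision: 1/σ_n² = 1/σ₀² + n/σ².
So 1/σ₀² = 1/4.0001 − 19/81.6 = 0.249994 − 0.232843 = 0.017151.
Hence σ₀² = 1/0.017151 ≈ 58.3.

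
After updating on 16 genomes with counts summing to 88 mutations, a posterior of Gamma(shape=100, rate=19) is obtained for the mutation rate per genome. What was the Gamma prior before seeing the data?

Gamma(shape=12, rate=3)

A Gamma(α, β) prior (rate parametrization) on a Poisson rate with n observations summing to S gives posterior Gamma(α+S, β+n).
So α = 100 − 88 = 12 and β = 19 − 16 = 3.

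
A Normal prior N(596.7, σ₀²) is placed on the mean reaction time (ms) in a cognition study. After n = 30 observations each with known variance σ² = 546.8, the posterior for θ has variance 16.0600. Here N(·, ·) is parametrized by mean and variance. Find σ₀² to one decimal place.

σ₀² = 135.1

For the Normal–Normal model with known σ², precisions add: τ_n = τ₀ + n/σ².
So 1/σ₀² = 1/16.0600 − 30/546.8 = 0.062267 − 0.054865 = 0.007402.
Hence σ₀² = 1/0.007402 ≈ 135.1.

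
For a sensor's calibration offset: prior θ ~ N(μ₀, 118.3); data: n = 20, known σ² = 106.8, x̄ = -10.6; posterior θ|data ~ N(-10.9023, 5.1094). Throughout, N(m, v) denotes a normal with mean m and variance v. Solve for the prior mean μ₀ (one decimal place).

The posterior mean is a precision-weighted average: μ_n = (τ₀μ₀ + τ_data·x̄)/(τ₀+τ_data), with τ₀=1/σ₀² and τ_data=n/σ².
Here τ₀ = 1/118.3 = 0.008453 and τ_data = 20/106.8 = 0.187266, so τ_n = 0.195719.
Rearranging for μ₀: μ₀ = (μ_n·τ_n − τ_data·x̄)/τ₀ = (-10.9023·0.195719 − 0.187266·-10.6) / 0.008453 = -0.148768/0.008453 ≈ -17.6.

μ₀ = -17.6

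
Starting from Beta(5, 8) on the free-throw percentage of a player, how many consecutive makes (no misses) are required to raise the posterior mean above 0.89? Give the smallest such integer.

After k makes and 0 misses the posterior is Beta(5+k, 8), with mean (5+k)/(5+8+k).
Set (5+k)/(13+k) > 0.89 and solve: k > (0.89·13 − 5)/(1 − 0.89) = 59.727.
The smallest integer exceeding 59.727 is 60, and checking k=60: (65)/(73) = 0.8904 > 0.89.

k = 60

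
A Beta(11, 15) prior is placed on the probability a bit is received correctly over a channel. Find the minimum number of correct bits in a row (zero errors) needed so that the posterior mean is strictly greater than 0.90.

After k correct bits and 0 errors the posterior is Beta(11+k, 15), with mean (11+k)/(11+15+k).
Set (11+k)/(26+k) > 0.90 and solve: k > (0.90·26 − 11)/(1 − 0.90) = 124.000.
The smallest integer exceeding 124.000 is 125, and checking k=125: (136)/(151) = 0.9007 > 0.90.

k = 125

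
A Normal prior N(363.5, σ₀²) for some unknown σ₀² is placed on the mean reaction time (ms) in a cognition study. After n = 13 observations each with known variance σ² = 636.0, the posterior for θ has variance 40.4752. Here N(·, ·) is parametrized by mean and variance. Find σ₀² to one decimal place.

For the Normal–Normal model with known σ², precisions add: τ_n = τ₀ + n/σ².
So 1/σ₀² = 1/40.4752 − 13/636.0 = 0.024706 − 0.020440 = 0.004266.
Hence σ₀² = 1/0.004266 ≈ 234.4.

σ₀² = 234.4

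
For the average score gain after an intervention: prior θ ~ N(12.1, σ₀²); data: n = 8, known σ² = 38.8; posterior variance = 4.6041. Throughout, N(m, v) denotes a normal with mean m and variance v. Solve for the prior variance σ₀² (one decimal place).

Posterior precision equals prior precision plus data precision: 1/σ_n² = 1/σ₀² + n/σ².
So 1/σ₀² = 1/4.6041 − 8/38.8 = 0.217198 − 0.206186 = 0.011012.
Hence σ₀² = 1/0.011012 ≈ 90.8.

σ₀² = 90.8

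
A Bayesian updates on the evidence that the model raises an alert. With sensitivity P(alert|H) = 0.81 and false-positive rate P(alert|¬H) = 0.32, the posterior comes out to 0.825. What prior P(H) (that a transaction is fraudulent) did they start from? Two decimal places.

P(H) = 0.65

In odds form, posterior odds = prior odds × likelihood ratio, so prior odds = posterior odds ÷ LR.
Posterior odds = 0.825/(1−0.825) = 4.7143. LR = 0.81/0.32 = 2.5312.
Prior odds = 4.7143/2.5312 = 1.8625, so P(H) = 1.8625/(1+1.8625) ≈ 0.65.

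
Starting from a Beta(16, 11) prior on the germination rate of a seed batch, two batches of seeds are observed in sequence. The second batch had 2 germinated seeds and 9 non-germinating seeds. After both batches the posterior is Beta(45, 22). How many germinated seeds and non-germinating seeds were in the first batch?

Because Beta–binomial updating is additive in the counts, the combined data contributed (α_post−α_prior, β_post−β_prior) successes and failures.
Total across both batches: 45−16=29 germinated seeds, 22−11=11 non-germinating seeds.
Subtract the second batch: 29−2=27 germinated seeds and 11−9=2 non-germinating seeds.

27 germinated seeds and 2 non-germinating seeds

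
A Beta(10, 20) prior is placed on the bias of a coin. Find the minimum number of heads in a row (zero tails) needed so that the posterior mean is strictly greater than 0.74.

k = 47

After k heads and 0 tails the posterior is Beta(10+k, 20), with mean (10+k)/(10+20+k).
Set (10+k)/(30+k) > 0.74 and solve: k > (0.74·30 − 10)/(1 − 0.74) = 46.923.
The smallest integer exceeding 46.923 is 47.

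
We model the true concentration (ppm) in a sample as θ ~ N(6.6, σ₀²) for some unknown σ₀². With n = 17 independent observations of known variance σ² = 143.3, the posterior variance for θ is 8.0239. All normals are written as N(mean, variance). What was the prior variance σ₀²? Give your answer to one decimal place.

For the Normal–Normal model with known σ², precisions add: τ_n = τ₀ + n/σ².
So 1/σ₀² = 1/8.0239 − 17/143.3 = 0.124628 − 0.118632 = 0.005996.
Hence σ₀² = 1/0.005996 ≈ 166.8.

σ₀² = 166.8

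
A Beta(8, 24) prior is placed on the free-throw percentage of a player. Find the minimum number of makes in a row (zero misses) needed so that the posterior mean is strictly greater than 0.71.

k = 51

After k makes and 0 misses the posterior is Beta(8+k, 24), with mean (8+k)/(8+24+k).
Set (8+k)/(32+k) > 0.71 and solve: k > (0.71·32 − 8)/(1 − 0.71) = 50.759.
The smallest integer exceeding 50.759 is 51, and checking k=51: (59)/(83) = 0.7108 > 0.71.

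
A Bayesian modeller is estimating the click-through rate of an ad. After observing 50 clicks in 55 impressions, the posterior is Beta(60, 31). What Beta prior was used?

Beta(10, 26)

A Beta(a, b) prior with s successes and f failures in binomial data gives a Beta(a+s, b+f) posterior.
Subtract the data counts: 60−50=10, 31−5=26.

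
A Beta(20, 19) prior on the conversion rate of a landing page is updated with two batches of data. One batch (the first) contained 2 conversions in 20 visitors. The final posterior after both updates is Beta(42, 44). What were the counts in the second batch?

Because Beta–binomial updating is additive in the counts, the combined data contributed (α_post−α_prior, β_post−β_prior) successes and failures.
Total across both batches: 42−20=22 conversions, 44−19=25 bounces.
Subtract the first batch: 22−2=20 conversions and 25−18=7 bounces.

20 conversions and 7 bounces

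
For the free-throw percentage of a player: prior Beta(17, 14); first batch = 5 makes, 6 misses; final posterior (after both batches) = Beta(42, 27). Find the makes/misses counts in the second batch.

Because Beta–binomial updating is additive in the counts, the combined data contributed (α_post−α_prior, β_post−β_prior) successes and failures.
Total across both batches: 42−17=25 makes, 27−14=13 misses.
Subtract the first batch: 25−5=20 makes and 13−6=7 misses.

20 makes and 7 misses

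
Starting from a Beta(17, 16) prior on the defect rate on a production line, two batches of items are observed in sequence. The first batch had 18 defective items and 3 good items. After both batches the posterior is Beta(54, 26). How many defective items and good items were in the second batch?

Because Beta–binomial updating is additive in the counts, the combined data contributed (α_post−α_prior, β_post−β_prior) successes and failures.
Total across both batches: 54−17=37 defective items, 26−16=10 good items.
Subtract the first batch: 37−18=19 defective items and 10−3=7 good items.

19 defective items and 7 good items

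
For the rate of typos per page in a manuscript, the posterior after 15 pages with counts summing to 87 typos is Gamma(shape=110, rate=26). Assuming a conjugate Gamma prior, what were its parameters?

Gamma(shape=23, rate=11)

Gamma–Poisson conjugacy: posterior shape = α + Σxᵢ, posterior rate = β + n.
So α = 110 − 87 = 23 and β = 26 − 15 = 11.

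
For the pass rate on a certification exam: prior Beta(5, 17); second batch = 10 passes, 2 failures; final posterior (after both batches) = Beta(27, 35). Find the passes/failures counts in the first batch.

Because Beta–binomial updating is additive in the counts, the combined data contributed (α_post−α_prior, β_post−β_prior) successes and failures.
Total across both batches: 27−5=22 passes, 35−17=18 failures.
Subtract the second batch: 22−10=12 passes and 18−2=16 failures.

12 passes and 16 failures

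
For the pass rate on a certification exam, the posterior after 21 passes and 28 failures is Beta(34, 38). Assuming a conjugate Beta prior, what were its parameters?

Under Beta–binomial conjugacy the posterior parameters are (α+s, β+f).
So α = 34 − 21 = 13 and β = 38 − 28 = 10.

Beta(13, 10)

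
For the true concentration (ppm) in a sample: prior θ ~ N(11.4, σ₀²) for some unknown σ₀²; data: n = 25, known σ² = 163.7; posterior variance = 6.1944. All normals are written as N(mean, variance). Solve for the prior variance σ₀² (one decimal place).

σ₀² = 114.7

For the Normal–Normal model with known σ², precisions add: τ_n = τ₀ + n/σ².
So 1/σ₀² = 1/6.1944 − 25/163.7 = 0.161436 − 0.152718 = 0.008718.
Hence σ₀² = 1/0.008718 ≈ 114.7.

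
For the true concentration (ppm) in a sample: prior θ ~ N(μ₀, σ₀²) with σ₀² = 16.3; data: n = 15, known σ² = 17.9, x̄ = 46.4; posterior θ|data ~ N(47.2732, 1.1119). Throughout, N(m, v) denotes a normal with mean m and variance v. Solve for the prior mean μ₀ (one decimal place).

μ₀ = 59.2

With known observation variance, the Normal–Normal posterior has precision τ_n = τ₀ + n/σ² and mean μ_n = (τ₀μ₀ + (n/σ²)x̄)/τ_n.
Here τ₀ = 1/16.3 = 0.061350 and τ_data = 15/17.9 = 0.837989, so τ_n = 0.899339.
Rearranging for μ₀: μ₀ = (μ_n·τ_n − τ_data·x̄)/τ₀ = (47.2732·0.899339 − 0.837989·46.4) / 0.061350 = 3.631943/0.061350 ≈ 59.2.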